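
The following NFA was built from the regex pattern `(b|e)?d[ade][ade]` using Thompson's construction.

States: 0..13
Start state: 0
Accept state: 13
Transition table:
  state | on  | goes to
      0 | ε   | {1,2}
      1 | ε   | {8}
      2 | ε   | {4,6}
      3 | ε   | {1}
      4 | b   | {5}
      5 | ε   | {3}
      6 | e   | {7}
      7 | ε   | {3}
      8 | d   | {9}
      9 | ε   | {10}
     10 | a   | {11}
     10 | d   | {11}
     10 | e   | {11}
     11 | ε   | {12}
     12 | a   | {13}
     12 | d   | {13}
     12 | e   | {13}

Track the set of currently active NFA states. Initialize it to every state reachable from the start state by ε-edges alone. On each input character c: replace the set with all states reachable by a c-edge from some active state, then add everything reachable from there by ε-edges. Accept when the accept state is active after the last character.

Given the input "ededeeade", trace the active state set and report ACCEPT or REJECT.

Answer: REJECT

Steps:
S₀ = ε-closure({0}) = {0,1,2,4,6,8}
'e' @ 1: {1,3,7,8}
'd' @ 2: {9,10}
'e' @ 3: {11,12}
'd' @ 4: {13}  ✓accept
'e' @ 5: {}  — state set empty
rest 'eade' ignored (set empty)
after full input: {}  (accept=13 not in)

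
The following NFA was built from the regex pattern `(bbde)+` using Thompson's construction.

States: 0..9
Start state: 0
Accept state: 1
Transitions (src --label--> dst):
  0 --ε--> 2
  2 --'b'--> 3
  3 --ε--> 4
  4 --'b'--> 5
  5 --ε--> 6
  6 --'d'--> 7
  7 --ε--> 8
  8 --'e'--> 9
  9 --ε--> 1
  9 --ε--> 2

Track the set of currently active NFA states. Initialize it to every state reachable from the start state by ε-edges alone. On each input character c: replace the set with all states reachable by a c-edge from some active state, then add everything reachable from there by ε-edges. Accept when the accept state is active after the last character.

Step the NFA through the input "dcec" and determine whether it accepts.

S₀ = ε-closure({0}) = {0,2}
'd' @ 1: {}  — dead — no transitions
rest 'cec' ignored (set empty)
end set {} — state 1 not in

Answer: REJECT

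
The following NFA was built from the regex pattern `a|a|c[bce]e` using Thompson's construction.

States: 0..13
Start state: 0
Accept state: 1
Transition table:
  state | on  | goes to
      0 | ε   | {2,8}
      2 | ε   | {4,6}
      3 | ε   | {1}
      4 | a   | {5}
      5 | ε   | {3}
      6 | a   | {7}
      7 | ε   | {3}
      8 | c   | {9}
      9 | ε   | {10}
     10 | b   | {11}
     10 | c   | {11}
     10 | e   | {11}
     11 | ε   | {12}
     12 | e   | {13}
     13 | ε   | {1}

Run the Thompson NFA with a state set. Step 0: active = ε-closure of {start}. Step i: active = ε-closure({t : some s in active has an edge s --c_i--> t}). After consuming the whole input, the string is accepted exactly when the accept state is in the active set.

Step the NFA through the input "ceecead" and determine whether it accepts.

initial (ε-close {0}): {0,2,4,6,8}
'c' @ 1: {9,10}
'e' @ 2: {11,12}
'e' @ 3: {1,13}  [accepting]
'c' @ 4: {}  — no active states
rest 'ead' ignored (set empty)
after full input: {}  (accept=1 not in)

Answer: REJECT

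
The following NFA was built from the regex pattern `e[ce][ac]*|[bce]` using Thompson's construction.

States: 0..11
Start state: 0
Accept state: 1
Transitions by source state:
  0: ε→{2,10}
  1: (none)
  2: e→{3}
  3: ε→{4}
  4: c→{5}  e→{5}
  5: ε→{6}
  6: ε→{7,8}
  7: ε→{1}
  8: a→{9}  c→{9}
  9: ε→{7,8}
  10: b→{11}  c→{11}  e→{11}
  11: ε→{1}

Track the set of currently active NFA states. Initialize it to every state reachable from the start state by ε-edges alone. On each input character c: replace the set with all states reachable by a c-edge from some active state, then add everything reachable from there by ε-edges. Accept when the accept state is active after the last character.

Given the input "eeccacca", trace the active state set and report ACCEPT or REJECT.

Answer: ACCEPT

Steps:
S₀ = ε-closure({0}) = {0,2,10}
'e' @ 1: {1,3,4,11}  (accept∈set)
'e' @ 2: {1,5,6,7,8}  (accept∈set)
'c' @ 3: {1,7,8,9}  (accept∈set)
'c' @ 4: {1,7,8,9}  (accept∈set)
'a' @ 5: {1,7,8,9}  (accept∈set)
'c' @ 6: {1,7,8,9}  (accept∈set)
'c' @ 7: {1,7,8,9}  (accept∈set)
'a' @ 8: {1,7,8,9}  (accept∈set)
final: {1,7,8,9}; accept 1 in set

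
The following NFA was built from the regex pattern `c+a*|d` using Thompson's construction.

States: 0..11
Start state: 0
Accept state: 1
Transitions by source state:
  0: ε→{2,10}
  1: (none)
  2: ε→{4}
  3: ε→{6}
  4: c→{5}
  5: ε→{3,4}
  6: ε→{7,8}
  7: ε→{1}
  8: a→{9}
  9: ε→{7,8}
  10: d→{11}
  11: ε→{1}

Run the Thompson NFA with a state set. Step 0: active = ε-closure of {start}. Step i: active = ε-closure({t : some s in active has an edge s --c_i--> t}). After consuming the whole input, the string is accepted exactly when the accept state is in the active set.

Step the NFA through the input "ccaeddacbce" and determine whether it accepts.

Answer: REJECT

Trace:
S₀ = ε-closure({0}) = {0,2,4,10}
'c' @ 1: {1,3,4,5,6,7,8}  (accept∈set)
'c' @ 2: {1,3,4,5,6,7,8}  (accept∈set)
'a' @ 3: {1,7,8,9}  (accept∈set)
'e' @ 4: {}  — no active states
rest 'ddacbce' ignored (set empty)
final: {}; accept 1 not in set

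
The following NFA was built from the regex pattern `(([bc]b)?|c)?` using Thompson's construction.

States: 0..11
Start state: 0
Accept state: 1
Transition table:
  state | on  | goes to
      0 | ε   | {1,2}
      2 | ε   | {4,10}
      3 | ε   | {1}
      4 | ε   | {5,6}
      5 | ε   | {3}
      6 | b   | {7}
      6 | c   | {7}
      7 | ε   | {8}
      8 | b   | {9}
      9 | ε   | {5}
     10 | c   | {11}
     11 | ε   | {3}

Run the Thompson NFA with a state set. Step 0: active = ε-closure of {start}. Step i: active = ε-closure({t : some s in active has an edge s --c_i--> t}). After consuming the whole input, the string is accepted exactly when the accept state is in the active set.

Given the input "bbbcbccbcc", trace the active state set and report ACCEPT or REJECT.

Answer: REJECT

Derivation:
S₀ = ε-closure({0}) = {0,1,2,3,4,5,6,10}
'b' @ 1: {7,8}
'b' @ 2: {1,3,5,9}  ✓accept
'b' @ 3: {}  — state set empty
rest 'cbccbcc' ignored (set empty)
after full input: {}  (accept=1 not in)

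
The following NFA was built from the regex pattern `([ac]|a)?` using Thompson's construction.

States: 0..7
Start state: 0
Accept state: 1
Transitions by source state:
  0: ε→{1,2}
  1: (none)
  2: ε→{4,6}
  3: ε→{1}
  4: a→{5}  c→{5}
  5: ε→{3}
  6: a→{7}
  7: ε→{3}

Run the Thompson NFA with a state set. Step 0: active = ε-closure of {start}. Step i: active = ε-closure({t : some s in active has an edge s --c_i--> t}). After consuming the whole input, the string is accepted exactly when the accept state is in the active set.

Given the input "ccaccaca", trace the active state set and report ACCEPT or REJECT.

initial (ε-close {0}): {0,1,2,4,6}
'c' @ 1: {1,3,5}  [accepting]
'c' @ 2: {}  — dead — no transitions
rest 'accaca' ignored (set empty)
after full input: {}  (accept=1 not in)

Answer: REJECT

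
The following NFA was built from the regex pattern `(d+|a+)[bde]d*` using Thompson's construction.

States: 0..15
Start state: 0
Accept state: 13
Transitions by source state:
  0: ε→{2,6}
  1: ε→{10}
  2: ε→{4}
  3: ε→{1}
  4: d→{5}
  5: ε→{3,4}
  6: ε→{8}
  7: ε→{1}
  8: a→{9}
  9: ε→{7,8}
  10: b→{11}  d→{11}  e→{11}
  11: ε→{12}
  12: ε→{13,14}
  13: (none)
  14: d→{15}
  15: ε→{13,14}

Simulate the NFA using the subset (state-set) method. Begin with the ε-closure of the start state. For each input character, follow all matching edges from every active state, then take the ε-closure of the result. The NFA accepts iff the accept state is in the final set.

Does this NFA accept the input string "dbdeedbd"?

Answer: REJECT

Trace:
start: ε-closure({0}) = {0,2,4,6,8}
'd' @ 1: {1,3,4,5,10}
'b' @ 2: {11,12,13,14}  (accept∈set)
'd' @ 3: {13,14,15}  (accept∈set)
'e' @ 4: {}  — dead — no transitions
rest 'edbd' ignored (set empty)
final: {}; accept 13 not in set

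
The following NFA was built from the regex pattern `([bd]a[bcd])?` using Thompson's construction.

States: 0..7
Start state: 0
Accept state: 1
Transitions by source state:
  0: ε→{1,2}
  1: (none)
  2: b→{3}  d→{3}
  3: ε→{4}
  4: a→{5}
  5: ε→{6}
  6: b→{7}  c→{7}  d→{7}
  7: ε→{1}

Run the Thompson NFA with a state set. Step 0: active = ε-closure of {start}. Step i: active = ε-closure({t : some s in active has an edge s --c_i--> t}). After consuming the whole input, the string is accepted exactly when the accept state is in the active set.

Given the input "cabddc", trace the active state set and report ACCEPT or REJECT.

Answer: REJECT

Trace:
start: ε-closure({0}) = {0,1,2}
'c' @ 1: {}  — state set empty
rest 'abddc' ignored (set empty)
after full input: {}  (accept=1 not in)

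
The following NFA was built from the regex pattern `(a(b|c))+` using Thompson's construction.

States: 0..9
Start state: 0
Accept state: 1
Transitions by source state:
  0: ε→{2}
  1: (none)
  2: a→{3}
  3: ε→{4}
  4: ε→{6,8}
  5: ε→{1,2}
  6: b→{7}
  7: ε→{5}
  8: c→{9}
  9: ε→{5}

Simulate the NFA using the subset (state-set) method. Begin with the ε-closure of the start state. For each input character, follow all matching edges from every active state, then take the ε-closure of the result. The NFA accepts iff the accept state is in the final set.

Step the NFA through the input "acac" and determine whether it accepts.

Answer: ACCEPT

Derivation:
start: ε-closure({0}) = {0,2}
'a' @ 1: {3,4,6,8}
'c' @ 2: {1,2,5,9}  (accept∈set)
'a' @ 3: {3,4,6,8}
'c' @ 4: {1,2,5,9}  (accept∈set)
end set {1,2,5,9} — state 1 in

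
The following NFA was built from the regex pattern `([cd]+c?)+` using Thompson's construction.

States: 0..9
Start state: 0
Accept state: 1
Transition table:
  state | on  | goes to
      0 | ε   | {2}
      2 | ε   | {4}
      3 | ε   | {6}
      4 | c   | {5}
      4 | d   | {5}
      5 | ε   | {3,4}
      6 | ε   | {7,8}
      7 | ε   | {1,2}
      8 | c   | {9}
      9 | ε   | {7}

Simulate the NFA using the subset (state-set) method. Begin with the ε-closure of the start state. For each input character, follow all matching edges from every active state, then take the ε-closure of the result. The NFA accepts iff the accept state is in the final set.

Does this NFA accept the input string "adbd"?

S₀ = ε-closure({0}) = {0,2,4}
'a' @ 1: {}  — state set empty
rest 'dbd' ignored (set empty)
final: {}; accept 1 not in set

Answer: REJECT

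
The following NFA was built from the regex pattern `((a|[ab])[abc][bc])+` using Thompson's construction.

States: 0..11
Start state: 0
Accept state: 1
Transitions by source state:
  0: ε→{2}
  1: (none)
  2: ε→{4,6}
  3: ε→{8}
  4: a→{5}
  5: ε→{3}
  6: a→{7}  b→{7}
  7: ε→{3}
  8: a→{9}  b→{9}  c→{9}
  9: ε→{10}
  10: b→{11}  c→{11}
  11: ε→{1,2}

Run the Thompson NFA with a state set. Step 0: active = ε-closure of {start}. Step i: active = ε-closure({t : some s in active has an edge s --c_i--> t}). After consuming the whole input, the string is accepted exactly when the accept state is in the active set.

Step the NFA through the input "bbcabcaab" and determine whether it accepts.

start: ε-closure({0}) = {0,2,4,6}
'b' @ 1: {3,7,8}
'b' @ 2: {9,10}
'c' @ 3: {1,2,4,6,11}  ✓accept
'a' @ 4: {3,5,7,8}
'b' @ 5: {9,10}
'c' @ 6: {1,2,4,6,11}  ✓accept
'a' @ 7: {3,5,7,8}
'a' @ 8: {9,10}
'b' @ 9: {1,2,4,6,11}  ✓accept
final: {1,2,4,6,11}; accept 1 in set

Answer: ACCEPT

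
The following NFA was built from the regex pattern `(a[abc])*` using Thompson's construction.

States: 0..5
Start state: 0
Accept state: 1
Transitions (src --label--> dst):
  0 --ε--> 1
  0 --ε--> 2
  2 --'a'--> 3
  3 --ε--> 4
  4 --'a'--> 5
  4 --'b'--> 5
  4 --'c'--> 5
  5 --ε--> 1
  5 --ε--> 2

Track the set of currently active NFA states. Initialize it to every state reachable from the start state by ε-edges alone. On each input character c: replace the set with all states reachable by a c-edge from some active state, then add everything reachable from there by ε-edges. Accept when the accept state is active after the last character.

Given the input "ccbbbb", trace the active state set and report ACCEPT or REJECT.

Answer: REJECT

Trace:
initial (ε-close {0}): {0,1,2}
'c' @ 1: {}  — dead — no transitions
rest 'cbbbb' ignored (set empty)
final: {}; accept 1 not in set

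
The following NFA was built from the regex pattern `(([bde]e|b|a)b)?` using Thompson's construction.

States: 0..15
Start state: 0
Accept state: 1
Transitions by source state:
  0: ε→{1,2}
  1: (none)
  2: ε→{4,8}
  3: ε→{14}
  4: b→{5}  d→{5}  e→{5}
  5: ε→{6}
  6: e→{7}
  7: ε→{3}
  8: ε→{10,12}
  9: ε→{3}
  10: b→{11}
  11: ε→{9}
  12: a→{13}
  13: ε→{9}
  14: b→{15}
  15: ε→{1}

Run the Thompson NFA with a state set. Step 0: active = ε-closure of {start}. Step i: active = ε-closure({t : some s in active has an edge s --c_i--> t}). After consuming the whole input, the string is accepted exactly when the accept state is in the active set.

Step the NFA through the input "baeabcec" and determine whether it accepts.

start: ε-closure({0}) = {0,1,2,4,8,10,12}
'b' @ 1: {3,5,6,9,11,14}
'a' @ 2: {}  — no active states
rest 'eabcec' ignored (set empty)
after full input: {}  (accept=1 not in)

Answer: REJECT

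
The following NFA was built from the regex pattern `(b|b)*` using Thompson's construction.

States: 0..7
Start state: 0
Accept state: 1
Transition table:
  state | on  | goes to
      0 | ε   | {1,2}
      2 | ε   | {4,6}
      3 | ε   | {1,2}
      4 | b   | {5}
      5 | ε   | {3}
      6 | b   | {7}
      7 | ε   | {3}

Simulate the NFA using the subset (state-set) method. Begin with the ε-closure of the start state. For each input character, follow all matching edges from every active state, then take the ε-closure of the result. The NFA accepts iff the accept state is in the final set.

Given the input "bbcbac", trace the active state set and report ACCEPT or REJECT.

Answer: REJECT

Steps:
S₀ = ε-closure({0}) = {0,1,2,4,6}
'b' @ 1: {1,2,3,4,5,6,7}  [accepting]
'b' @ 2: {1,2,3,4,5,6,7}  [accepting]
'c' @ 3: {}  — no active states
rest 'bac' ignored (set empty)
end set {} — state 1 not in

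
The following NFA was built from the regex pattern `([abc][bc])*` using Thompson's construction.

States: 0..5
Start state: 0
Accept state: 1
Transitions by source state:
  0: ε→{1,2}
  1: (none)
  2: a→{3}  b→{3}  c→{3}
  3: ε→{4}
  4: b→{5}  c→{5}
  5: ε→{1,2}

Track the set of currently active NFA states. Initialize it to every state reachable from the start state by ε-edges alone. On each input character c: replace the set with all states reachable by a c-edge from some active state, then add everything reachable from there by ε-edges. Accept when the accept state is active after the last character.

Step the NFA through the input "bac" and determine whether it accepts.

Answer: REJECT

Derivation:
S₀ = ε-closure({0}) = {0,1,2}
'b' @ 1: {3,4}
'a' @ 2: {}  — dead — no transitions
rest 'c' ignored (set empty)
end set {} — state 1 not in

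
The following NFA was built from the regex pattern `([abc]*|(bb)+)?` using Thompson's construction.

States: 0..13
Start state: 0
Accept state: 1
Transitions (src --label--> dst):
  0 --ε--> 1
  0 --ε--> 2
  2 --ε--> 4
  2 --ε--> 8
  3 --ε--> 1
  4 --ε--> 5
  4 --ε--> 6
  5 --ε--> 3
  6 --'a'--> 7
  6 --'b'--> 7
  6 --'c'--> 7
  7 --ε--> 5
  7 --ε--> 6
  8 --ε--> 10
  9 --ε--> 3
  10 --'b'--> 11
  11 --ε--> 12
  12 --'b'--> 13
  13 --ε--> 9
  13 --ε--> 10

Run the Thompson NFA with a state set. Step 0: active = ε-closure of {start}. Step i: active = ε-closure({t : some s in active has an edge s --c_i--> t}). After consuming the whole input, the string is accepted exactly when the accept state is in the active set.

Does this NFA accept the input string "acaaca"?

initial (ε-close {0}): {0,1,2,3,4,5,6,8,10}
'a' @ 1: {1,3,5,6,7}  [accepting]
'c' @ 2: {1,3,5,6,7}  [accepting]
'a' @ 3: {1,3,5,6,7}  [accepting]
'a' @ 4: {1,3,5,6,7}  [accepting]
'c' @ 5: {1,3,5,6,7}  [accepting]
'a' @ 6: {1,3,5,6,7}  [accepting]
end set {1,3,5,6,7} — state 1 in

Answer: ACCEPT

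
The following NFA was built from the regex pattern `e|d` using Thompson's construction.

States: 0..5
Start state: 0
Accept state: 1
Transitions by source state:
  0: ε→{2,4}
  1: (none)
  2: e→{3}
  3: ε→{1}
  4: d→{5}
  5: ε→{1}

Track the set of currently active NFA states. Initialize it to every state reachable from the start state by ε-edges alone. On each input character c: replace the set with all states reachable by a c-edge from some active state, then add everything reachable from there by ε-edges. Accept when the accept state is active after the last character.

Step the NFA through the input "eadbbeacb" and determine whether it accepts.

Answer: REJECT

Steps:
start: ε-closure({0}) = {0,2,4}
'e' @ 1: {1,3}  [accepting]
'a' @ 2: {}  — dead — no transitions
rest 'dbbeacb' ignored (set empty)
after full input: {}  (accept=1 not in)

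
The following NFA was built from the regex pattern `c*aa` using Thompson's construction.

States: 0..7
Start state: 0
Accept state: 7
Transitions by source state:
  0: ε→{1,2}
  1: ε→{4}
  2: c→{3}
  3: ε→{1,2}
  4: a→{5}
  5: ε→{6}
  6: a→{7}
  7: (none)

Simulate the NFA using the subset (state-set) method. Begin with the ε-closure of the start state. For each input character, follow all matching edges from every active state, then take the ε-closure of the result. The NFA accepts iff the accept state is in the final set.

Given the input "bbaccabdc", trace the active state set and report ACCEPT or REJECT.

start: ε-closure({0}) = {0,1,2,4}
'b' @ 1: {}  — no active states
rest 'baccabdc' ignored (set empty)
end set {} — state 7 not in

Answer: REJECT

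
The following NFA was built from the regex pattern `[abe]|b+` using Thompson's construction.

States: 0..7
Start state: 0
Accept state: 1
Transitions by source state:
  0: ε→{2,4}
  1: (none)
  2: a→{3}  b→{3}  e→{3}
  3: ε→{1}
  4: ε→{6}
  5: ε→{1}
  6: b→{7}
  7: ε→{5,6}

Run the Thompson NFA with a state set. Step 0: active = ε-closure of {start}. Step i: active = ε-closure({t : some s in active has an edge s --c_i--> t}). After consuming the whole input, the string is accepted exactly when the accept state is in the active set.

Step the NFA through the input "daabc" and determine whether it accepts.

start: ε-closure({0}) = {0,2,4,6}
'd' @ 1: {}  — dead — no transitions
rest 'aabc' ignored (set empty)
after full input: {}  (accept=1 not in)

Answer: REJECT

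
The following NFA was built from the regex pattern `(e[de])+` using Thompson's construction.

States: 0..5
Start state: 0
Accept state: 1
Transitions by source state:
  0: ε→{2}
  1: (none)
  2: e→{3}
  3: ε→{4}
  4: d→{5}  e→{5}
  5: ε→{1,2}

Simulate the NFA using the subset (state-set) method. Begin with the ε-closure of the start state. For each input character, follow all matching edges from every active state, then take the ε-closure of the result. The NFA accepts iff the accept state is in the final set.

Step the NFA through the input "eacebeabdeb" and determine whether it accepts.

start: ε-closure({0}) = {0,2}
'e' @ 1: {3,4}
'a' @ 2: {}  — dead — no transitions
rest 'cebeabdeb' ignored (set empty)
final: {}; accept 1 not in set

Answer: REJECT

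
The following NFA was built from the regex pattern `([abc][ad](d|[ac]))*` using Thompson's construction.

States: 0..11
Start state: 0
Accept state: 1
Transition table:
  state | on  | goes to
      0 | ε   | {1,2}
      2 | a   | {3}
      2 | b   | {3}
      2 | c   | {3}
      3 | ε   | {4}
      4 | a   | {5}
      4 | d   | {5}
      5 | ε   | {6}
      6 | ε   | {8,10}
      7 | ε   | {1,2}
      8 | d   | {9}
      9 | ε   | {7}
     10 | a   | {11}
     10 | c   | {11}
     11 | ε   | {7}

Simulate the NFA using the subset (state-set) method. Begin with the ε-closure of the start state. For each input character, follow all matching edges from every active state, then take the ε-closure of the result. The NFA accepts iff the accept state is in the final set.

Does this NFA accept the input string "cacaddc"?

S₀ = ε-closure({0}) = {0,1,2}
'c' @ 1: {3,4}
'a' @ 2: {5,6,8,10}
'c' @ 3: {1,2,7,11}  ✓accept
'a' @ 4: {3,4}
'd' @ 5: {5,6,8,10}
'd' @ 6: {1,2,7,9}  ✓accept
'c' @ 7: {3,4}
final: {3,4}; accept 1 not in set

Answer: REJECT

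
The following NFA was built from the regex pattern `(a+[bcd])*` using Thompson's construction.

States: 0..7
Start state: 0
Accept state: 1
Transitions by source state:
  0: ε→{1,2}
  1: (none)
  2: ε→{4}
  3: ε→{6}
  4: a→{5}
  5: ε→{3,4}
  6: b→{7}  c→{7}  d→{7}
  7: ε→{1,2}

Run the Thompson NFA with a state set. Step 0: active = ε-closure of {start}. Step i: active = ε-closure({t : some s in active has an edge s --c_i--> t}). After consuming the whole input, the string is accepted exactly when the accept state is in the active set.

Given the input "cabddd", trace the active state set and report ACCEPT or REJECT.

Answer: REJECT

Trace:
S₀ = ε-closure({0}) = {0,1,2,4}
'c' @ 1: {}  — no active states
rest 'abddd' ignored (set empty)
end set {} — state 1 not in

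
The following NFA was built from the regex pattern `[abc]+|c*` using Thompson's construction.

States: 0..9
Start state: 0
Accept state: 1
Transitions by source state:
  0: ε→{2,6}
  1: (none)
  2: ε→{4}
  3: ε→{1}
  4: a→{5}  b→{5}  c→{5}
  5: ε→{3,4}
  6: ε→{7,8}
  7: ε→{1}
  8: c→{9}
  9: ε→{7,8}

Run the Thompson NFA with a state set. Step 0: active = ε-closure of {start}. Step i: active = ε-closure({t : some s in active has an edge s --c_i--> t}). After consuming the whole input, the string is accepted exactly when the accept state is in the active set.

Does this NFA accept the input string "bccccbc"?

Answer: ACCEPT

Derivation:
start: ε-closure({0}) = {0,1,2,4,6,7,8}
'b' @ 1: {1,3,4,5}  (accept∈set)
'c' @ 2: {1,3,4,5}  (accept∈set)
'c' @ 3: {1,3,4,5}  (accept∈set)
'c' @ 4: {1,3,4,5}  (accept∈set)
'c' @ 5: {1,3,4,5}  (accept∈set)
'b' @ 6: {1,3,4,5}  (accept∈set)
'c' @ 7: {1,3,4,5}  (accept∈set)
end set {1,3,4,5} — state 1 in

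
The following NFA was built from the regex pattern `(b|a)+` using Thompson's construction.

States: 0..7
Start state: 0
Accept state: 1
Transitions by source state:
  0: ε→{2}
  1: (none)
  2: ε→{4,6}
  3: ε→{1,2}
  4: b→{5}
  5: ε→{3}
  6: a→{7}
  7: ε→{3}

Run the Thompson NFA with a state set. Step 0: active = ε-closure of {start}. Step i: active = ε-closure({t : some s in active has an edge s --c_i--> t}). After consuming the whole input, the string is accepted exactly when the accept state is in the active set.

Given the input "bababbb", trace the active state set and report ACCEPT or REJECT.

Answer: ACCEPT

Trace:
S₀ = ε-closure({0}) = {0,2,4,6}
'b' @ 1: {1,2,3,4,5,6}  (accept∈set)
'a' @ 2: {1,2,3,4,6,7}  (accept∈set)
'b' @ 3: {1,2,3,4,5,6}  (accept∈set)
'a' @ 4: {1,2,3,4,6,7}  (accept∈set)
'b' @ 5: {1,2,3,4,5,6}  (accept∈set)
'b' @ 6: {1,2,3,4,5,6}  (accept∈set)
'b' @ 7: {1,2,3,4,5,6}  (accept∈set)
end set {1,2,3,4,5,6} — state 1 in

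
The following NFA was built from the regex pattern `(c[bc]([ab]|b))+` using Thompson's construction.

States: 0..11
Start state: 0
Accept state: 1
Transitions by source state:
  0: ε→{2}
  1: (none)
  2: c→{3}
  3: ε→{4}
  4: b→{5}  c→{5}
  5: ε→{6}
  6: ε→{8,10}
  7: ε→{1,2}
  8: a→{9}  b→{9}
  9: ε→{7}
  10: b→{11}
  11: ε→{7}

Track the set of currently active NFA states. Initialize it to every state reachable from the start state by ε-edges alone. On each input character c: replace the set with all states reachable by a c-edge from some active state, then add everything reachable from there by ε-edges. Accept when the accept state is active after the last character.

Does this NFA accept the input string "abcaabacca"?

S₀ = ε-closure({0}) = {0,2}
'a' @ 1: {}  — state set empty
rest 'bcaabacca' ignored (set empty)
after full input: {}  (accept=1 not in)

Answer: REJECT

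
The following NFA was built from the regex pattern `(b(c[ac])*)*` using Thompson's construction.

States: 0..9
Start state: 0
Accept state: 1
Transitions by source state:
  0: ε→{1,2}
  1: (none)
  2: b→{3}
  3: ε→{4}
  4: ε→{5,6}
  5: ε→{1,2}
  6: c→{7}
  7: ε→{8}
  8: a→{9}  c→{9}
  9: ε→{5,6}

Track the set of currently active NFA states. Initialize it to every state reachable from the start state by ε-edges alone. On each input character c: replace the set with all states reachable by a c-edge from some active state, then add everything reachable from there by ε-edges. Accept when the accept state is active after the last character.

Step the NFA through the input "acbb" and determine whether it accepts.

initial (ε-close {0}): {0,1,2}
'a' @ 1: {}  — dead — no transitions
rest 'cbb' ignored (set empty)
after full input: {}  (accept=1 not in)

Answer: REJECT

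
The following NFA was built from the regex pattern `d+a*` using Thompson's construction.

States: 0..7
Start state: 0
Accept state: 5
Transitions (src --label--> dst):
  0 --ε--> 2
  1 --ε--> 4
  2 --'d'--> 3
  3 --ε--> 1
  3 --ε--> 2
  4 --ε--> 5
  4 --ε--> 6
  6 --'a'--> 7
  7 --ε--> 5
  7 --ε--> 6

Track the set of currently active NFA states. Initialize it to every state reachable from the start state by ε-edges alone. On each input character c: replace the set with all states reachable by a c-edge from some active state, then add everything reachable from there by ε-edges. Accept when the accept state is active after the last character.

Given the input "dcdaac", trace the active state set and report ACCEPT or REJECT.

S₀ = ε-closure({0}) = {0,2}
'd' @ 1: {1,2,3,4,5,6}  [accepting]
'c' @ 2: {}  — state set empty
rest 'daac' ignored (set empty)
end set {} — state 5 not in

Answer: REJECT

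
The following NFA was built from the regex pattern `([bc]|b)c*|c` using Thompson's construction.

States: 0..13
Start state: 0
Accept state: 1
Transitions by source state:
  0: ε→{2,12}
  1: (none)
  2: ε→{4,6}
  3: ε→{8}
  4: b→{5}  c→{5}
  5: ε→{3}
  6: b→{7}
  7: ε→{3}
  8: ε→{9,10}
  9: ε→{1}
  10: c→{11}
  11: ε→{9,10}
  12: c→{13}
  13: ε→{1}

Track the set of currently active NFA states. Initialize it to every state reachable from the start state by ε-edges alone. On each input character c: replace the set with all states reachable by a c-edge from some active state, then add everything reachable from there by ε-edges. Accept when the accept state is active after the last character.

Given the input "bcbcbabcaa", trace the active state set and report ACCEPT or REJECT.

Answer: REJECT

Steps:
start: ε-closure({0}) = {0,2,4,6,12}
'b' @ 1: {1,3,5,7,8,9,10}  (accept∈set)
'c' @ 2: {1,9,10,11}  (accept∈set)
'b' @ 3: {}  — state set empty
rest 'cbabcaa' ignored (set empty)
final: {}; accept 1 not in set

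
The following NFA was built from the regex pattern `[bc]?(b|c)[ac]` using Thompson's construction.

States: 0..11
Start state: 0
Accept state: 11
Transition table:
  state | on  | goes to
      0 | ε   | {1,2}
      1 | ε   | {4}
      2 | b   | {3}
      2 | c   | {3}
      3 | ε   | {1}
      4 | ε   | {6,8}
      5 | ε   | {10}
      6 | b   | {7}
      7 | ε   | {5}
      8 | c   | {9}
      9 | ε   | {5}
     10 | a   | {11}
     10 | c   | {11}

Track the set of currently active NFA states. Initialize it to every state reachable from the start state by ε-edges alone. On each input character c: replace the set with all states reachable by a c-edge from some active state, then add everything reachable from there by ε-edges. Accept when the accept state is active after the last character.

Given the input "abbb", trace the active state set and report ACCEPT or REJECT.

S₀ = ε-closure({0}) = {0,1,2,4,6,8}
'a' @ 1: {}  — no active states
rest 'bbb' ignored (set empty)
after full input: {}  (accept=11 not in)

Answer: REJECT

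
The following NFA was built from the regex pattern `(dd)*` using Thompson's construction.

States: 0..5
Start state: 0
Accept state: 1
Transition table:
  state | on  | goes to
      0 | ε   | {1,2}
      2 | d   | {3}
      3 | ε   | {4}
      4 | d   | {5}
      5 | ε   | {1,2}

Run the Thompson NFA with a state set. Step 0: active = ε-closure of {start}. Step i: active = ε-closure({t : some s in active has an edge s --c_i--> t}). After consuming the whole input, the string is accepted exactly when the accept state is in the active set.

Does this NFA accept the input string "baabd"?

start: ε-closure({0}) = {0,1,2}
'b' @ 1: {}  — no active states
rest 'aabd' ignored (set empty)
end set {} — state 1 not in

Answer: REJECT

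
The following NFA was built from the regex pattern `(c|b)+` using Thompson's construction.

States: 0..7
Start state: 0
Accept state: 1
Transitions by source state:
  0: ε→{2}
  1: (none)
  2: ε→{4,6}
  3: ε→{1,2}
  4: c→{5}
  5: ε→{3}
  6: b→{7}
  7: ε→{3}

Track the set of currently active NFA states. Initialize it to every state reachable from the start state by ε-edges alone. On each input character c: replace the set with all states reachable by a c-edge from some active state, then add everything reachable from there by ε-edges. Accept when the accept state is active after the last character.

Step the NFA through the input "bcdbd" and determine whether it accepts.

S₀ = ε-closure({0}) = {0,2,4,6}
'b' @ 1: {1,2,3,4,6,7}  (accept∈set)
'c' @ 2: {1,2,3,4,5,6}  (accept∈set)
'd' @ 3: {}  — dead — no transitions
rest 'bd' ignored (set empty)
end set {} — state 1 not in

Answer: REJECT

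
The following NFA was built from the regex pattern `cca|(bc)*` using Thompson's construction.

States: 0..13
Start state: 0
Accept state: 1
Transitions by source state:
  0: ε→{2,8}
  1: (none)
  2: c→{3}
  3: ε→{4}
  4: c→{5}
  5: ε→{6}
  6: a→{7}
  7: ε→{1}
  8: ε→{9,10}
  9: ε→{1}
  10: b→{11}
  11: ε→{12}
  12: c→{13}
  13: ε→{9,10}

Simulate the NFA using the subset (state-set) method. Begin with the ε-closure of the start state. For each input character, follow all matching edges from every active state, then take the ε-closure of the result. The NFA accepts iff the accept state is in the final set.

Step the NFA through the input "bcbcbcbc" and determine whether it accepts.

Answer: ACCEPT

Derivation:
S₀ = ε-closure({0}) = {0,1,2,8,9,10}
'b' @ 1: {11,12}
'c' @ 2: {1,9,10,13}  [accepting]
'b' @ 3: {11,12}
'c' @ 4: {1,9,10,13}  [accepting]
'b' @ 5: {11,12}
'c' @ 6: {1,9,10,13}  [accepting]
'b' @ 7: {11,12}
'c' @ 8: {1,9,10,13}  [accepting]
final: {1,9,10,13}; accept 1 in set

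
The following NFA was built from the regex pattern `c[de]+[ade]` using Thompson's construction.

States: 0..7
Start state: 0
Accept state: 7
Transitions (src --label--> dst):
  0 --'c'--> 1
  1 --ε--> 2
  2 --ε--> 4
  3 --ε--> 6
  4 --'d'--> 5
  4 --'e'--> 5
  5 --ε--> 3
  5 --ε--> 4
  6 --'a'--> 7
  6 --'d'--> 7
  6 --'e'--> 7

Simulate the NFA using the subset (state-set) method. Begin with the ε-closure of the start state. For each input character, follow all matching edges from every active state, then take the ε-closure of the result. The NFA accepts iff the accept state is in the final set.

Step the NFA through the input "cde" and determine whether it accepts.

Answer: ACCEPT

Derivation:
S₀ = ε-closure({0}) = {0}
'c' @ 1: {1,2,4}
'd' @ 2: {3,4,5,6}
'e' @ 3: {3,4,5,6,7}  [accepting]
after full input: {3,4,5,6,7}  (accept=7 in)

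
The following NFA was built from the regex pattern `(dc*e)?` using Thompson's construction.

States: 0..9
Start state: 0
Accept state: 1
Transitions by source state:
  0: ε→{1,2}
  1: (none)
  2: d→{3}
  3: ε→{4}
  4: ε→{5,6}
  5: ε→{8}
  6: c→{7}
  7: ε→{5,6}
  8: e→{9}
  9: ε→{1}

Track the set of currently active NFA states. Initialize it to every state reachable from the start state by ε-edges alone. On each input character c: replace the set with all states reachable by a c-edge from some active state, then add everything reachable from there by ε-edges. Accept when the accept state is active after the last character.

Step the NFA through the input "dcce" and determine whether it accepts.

S₀ = ε-closure({0}) = {0,1,2}
'd' @ 1: {3,4,5,6,8}
'c' @ 2: {5,6,7,8}
'c' @ 3: {5,6,7,8}
'e' @ 4: {1,9}  ✓accept
after full input: {1,9}  (accept=1 in)

Answer: ACCEPT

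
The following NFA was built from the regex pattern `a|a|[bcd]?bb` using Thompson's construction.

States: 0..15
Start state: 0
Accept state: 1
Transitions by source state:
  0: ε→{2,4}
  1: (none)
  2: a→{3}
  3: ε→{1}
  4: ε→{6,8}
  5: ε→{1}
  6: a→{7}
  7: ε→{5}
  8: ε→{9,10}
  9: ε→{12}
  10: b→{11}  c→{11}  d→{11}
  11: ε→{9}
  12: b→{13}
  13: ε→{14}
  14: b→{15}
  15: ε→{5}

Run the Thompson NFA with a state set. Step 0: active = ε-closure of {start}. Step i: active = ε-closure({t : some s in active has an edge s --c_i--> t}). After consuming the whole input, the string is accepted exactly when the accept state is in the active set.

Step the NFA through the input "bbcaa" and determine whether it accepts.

Answer: REJECT

Steps:
start: ε-closure({0}) = {0,2,4,6,8,9,10,12}
'b' @ 1: {9,11,12,13,14}
'b' @ 2: {1,5,13,14,15}  [accepting]
'c' @ 3: {}  — state set empty
rest 'aa' ignored (set empty)
final: {}; accept 1 not in set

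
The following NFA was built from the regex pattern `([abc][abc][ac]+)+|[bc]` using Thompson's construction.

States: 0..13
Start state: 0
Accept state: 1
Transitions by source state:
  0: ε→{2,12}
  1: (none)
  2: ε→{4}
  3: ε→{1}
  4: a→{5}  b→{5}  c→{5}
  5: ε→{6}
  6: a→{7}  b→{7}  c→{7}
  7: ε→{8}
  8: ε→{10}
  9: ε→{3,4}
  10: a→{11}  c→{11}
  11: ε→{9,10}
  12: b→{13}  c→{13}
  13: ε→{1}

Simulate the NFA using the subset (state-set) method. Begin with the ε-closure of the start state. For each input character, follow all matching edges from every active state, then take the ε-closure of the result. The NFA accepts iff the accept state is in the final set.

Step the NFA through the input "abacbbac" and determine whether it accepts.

Answer: ACCEPT

Derivation:
initial (ε-close {0}): {0,2,4,12}
'a' @ 1: {5,6}
'b' @ 2: {7,8,10}
'a' @ 3: {1,3,4,9,10,11}  [accepting]
'c' @ 4: {1,3,4,5,6,9,10,11}  [accepting]
'b' @ 5: {5,6,7,8,10}
'b' @ 6: {7,8,10}
'a' @ 7: {1,3,4,9,10,11}  [accepting]
'c' @ 8: {1,3,4,5,6,9,10,11}  [accepting]
after full input: {1,3,4,5,6,9,10,11}  (accept=1 in)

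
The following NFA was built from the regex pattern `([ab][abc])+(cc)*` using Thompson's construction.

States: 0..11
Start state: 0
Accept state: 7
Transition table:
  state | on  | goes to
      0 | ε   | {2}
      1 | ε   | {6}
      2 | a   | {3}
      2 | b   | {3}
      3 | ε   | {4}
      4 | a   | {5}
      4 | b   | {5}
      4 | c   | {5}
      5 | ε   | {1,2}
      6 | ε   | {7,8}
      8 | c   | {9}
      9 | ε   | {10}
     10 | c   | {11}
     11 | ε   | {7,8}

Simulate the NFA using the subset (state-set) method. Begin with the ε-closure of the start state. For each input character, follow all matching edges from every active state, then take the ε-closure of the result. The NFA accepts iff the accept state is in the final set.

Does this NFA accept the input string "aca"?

start: ε-closure({0}) = {0,2}
'a' @ 1: {3,4}
'c' @ 2: {1,2,5,6,7,8}  [accepting]
'a' @ 3: {3,4}
after full input: {3,4}  (accept=7 not in)

Answer: REJECT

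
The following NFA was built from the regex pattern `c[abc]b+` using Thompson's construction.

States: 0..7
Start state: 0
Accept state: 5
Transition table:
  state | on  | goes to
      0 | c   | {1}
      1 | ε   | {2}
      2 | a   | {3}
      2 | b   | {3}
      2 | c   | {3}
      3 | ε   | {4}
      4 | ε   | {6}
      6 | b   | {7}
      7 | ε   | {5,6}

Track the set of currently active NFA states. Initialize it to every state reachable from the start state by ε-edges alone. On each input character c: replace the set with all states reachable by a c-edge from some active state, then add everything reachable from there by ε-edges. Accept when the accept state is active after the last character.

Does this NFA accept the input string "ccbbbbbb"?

start: ε-closure({0}) = {0}
'c' @ 1: {1,2}
'c' @ 2: {3,4,6}
'b' @ 3: {5,6,7}  (accept∈set)
'b' @ 4: {5,6,7}  (accept∈set)
'b' @ 5: {5,6,7}  (accept∈set)
'b' @ 6: {5,6,7}  (accept∈set)
'b' @ 7: {5,6,7}  (accept∈set)
'b' @ 8: {5,6,7}  (accept∈set)
end set {5,6,7} — state 5 in

Answer: ACCEPT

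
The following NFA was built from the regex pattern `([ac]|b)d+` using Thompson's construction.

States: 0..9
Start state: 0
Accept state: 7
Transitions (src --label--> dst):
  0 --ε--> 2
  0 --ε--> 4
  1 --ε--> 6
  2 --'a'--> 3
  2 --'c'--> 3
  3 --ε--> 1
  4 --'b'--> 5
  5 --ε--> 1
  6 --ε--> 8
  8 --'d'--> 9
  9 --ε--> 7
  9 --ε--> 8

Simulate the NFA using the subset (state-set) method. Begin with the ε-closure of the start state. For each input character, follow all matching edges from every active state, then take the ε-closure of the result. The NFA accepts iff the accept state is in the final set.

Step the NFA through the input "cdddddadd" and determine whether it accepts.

Answer: REJECT

Steps:
S₀ = ε-closure({0}) = {0,2,4}
'c' @ 1: {1,3,6,8}
'd' @ 2: {7,8,9}  [accepting]
'd' @ 3: {7,8,9}  [accepting]
'd' @ 4: {7,8,9}  [accepting]
'd' @ 5: {7,8,9}  [accepting]
'd' @ 6: {7,8,9}  [accepting]
'a' @ 7: {}  — state set empty
rest 'dd' ignored (set empty)
end set {} — state 7 not in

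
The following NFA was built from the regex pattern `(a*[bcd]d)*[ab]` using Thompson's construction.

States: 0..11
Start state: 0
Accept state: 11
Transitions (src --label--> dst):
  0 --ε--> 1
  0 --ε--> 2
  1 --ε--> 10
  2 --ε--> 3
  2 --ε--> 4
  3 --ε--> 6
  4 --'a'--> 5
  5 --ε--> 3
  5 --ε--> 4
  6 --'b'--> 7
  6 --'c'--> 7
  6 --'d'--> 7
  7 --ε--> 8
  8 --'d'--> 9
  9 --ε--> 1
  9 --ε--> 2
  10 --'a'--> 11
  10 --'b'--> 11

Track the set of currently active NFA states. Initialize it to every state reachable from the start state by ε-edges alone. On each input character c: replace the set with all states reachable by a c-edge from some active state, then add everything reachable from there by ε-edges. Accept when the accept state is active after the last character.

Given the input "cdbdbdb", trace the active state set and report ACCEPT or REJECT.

Answer: ACCEPT

Steps:
initial (ε-close {0}): {0,1,2,3,4,6,10}
'c' @ 1: {7,8}
'd' @ 2: {1,2,3,4,6,9,10}
'b' @ 3: {7,8,11}  ✓accept
'd' @ 4: {1,2,3,4,6,9,10}
'b' @ 5: {7,8,11}  ✓accept
'd' @ 6: {1,2,3,4,6,9,10}
'b' @ 7: {7,8,11}  ✓accept
final: {7,8,11}; accept 11 in set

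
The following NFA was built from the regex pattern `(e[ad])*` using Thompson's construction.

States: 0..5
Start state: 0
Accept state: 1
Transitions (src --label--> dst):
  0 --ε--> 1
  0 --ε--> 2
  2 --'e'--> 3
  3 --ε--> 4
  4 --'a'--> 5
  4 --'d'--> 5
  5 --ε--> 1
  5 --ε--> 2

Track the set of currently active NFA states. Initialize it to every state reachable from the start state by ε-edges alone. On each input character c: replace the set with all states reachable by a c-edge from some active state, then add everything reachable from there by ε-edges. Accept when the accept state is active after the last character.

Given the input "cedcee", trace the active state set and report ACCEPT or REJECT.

Answer: REJECT

Steps:
initial (ε-close {0}): {0,1,2}
'c' @ 1: {}  — state set empty
rest 'edcee' ignored (set empty)
after full input: {}  (accept=1 not in)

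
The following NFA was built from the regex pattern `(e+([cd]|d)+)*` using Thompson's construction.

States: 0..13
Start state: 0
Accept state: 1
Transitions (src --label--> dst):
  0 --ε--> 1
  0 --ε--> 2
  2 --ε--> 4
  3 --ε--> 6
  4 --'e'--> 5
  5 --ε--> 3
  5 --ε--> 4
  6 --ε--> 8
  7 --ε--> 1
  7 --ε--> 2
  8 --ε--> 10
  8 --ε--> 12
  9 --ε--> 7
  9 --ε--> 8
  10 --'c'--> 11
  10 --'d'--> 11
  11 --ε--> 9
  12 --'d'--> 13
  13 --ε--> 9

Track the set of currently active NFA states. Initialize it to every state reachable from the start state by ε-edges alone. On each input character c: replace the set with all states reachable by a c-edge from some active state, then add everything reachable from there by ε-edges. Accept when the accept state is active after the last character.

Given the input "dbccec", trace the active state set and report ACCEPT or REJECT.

S₀ = ε-closure({0}) = {0,1,2,4}
'd' @ 1: {}  — no active states
rest 'bccec' ignored (set empty)
end set {} — state 1 not in

Answer: REJECT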